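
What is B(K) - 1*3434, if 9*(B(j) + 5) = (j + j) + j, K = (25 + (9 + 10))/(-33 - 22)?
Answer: -51589/15 ≈ -3439.3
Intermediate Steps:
K = -⅘ (K = (25 + 19)/(-55) = 44*(-1/55) = -⅘ ≈ -0.80000)
B(j) = -5 + j/3 (B(j) = -5 + ((j + j) + j)/9 = -5 + (2*j + j)/9 = -5 + (3*j)/9 = -5 + j/3)
B(K) - 1*3434 = (-5 + (⅓)*(-⅘)) - 1*3434 = (-5 - 4/15) - 3434 = -79/15 - 3434 = -51589/15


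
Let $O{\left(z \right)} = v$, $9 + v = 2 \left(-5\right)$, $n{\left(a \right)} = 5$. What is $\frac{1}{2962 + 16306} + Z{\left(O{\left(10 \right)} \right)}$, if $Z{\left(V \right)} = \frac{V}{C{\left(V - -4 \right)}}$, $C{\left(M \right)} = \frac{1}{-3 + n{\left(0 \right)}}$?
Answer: $- \frac{732183}{19268} \approx -38.0$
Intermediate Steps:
$C{\left(M \right)} = \frac{1}{2}$ ($C{\left(M \right)} = \frac{1}{-3 + 5} = \frac{1}{2}$)
$v = -19$ ($v = -9 + 2 \left(-5\right) = -9 - 10 = -19$)
$O{\left(z \right)} = -19$
$Z{\left(V \right)} = 2 V$ ($Z{\left(V \right)} = V \frac{1}{\frac{1}{2}} = V 2 = 2 V$)
$\frac{1}{2962 + 16306} + Z{\left(O{\left(10 \right)} \right)} = \frac{1}{2962 + 16306} + 2 \left(-19\right) = \frac{1}{19268} - 38 = - \frac{732183}{19268}$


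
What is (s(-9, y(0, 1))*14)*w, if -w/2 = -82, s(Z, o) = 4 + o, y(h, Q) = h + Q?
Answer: 11480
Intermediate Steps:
y(h, Q) = Q + h
w = 164 (w = -2*(-82) = 164)
(s(-9, y(0, 1))*14)*w = ((4 + (1 + 0))*14)*164 = ((4 + 1)*14)*164 = (5*14)*164 = 70*164 = 11480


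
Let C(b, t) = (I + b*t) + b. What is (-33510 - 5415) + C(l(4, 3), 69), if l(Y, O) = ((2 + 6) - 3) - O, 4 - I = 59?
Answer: -38840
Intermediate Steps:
I = -55 (I = 4 - 1*59 = 4 - 59 = -55)
l(Y, O) = 5 - O (l(Y, O) = (8 - 3) - O = 5 - O)
C(b, t) = -55 + b + b*t (C(b, t) = (-55 + b*t) + b = -55 + b + b*t)
(-33510 - 5415) + C(l(4, 3), 69) = (-33510 - 5415) + (-55 + (5 - 1*3) + (5 - 1*3)*69) = -38925 + (-55 + (5 - 3) + (5 - 3)*69) = -38925 + (-55 + 2 + 2*69) = -38925 + (-55 + 2 + 138) = -38925 + 85 = -38840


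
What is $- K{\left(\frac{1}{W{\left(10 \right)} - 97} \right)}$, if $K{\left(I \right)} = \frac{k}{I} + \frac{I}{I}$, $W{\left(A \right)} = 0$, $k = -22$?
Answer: $-2135$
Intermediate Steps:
$K{\left(I \right)} = 1 - \frac{22}{I}$ ($K{\left(I \right)} = - \frac{22}{I} + \frac{I}{I} = - \frac{22}{I} + 1 = 1 - \frac{22}{I}$)
$- K{\left(\frac{1}{W{\left(10 \right)} - 97} \right)} = - \frac{-22 + \frac{1}{0 - 97}}{\frac{1}{0 - 97}} = - \frac{-22 + \frac{1}{-97}}{\frac{1}{-97}} = - \frac{-22 - \frac{1}{97}}{- \frac{1}{97}} = - \frac{\left(-97\right) \left(-2135\right)}{97} = \left(-1\right) 2135 = -2135$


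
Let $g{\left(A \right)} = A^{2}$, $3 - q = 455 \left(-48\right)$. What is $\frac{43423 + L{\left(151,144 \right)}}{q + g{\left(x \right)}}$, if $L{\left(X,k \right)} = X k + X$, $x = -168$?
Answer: $\frac{65318}{50067} \approx 1.3046$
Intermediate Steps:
$q = 21843$ ($q = 3 - 455 \left(-48\right) = 3 - -21840 = 3 + 21840 = 21843$)
$L{\left(X,k \right)} = X + X k$
$\frac{43423 + L{\left(151,144 \right)}}{q + g{\left(x \right)}} = \frac{43423 + 151 \left(1 + 144\right)}{21843 + \left(-168\right)^{2}} = \frac{43423 + 151 \cdot 145}{21843 + 28224} = \frac{43423 + 21895}{50067} = 65318 \cdot \frac{1}{50067} = \frac{65318}{50067}$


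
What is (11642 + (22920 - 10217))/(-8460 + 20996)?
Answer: 24345/12536 ≈ 1.9420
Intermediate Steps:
(11642 + (22920 - 10217))/(-8460 + 20996) = (11642 + 12703)/12536 = 24345*(1/12536) = 24345/12536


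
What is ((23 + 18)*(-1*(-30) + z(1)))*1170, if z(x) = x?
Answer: 1487070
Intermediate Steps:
((23 + 18)*(-1*(-30) + z(1)))*1170 = ((23 + 18)*(-1*(-30) + 1))*1170 = (41*(30 + 1))*1170 = (41*31)*1170 = 1271*1170 = 1487070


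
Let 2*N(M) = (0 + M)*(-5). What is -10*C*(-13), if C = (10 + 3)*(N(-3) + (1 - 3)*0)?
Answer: 12675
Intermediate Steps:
N(M) = -5*M/2 (N(M) = ((0 + M)*(-5))/2 = (M*(-5))/2 = (-5*M)/2 = -5*M/2)
C = 195/2 (C = (10 + 3)*(-5/2*(-3) + (1 - 3)*0) = 13*(15/2 - 2*0) = 13*(15/2 + 0) = 13*(15/2) = 195/2 ≈ 97.500)
-10*C*(-13) = -10*195/2*(-13) = -975*(-13) = 12675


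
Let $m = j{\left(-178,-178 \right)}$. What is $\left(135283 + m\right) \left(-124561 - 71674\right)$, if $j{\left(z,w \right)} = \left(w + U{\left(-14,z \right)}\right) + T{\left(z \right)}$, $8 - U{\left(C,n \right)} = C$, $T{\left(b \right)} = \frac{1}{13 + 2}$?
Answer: $- \frac{79549979782}{3} \approx -2.6517 \cdot 10^{10}$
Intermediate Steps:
$T{\left(b \right)} = \frac{1}{15}$
$U{\left(C,n \right)} = 8 - C$
$j{\left(z,w \right)} = \frac{331}{15} + w$ ($j{\left(z,w \right)} = \left(w + \left(8 - -14\right)\right) + \frac{1}{15} = \left(w + \left(8 + 14\right)\right) + \frac{1}{15} = \left(w + 22\right) + \frac{1}{15} = \left(22 + w\right) + \frac{1}{15} = \frac{331}{15} + w$)
$m = - \frac{2339}{15}$ ($m = \frac{331}{15} - 178 = - \frac{2339}{15} \approx -155.93$)
$\left(135283 + m\right) \left(-124561 - 71674\right) = \left(135283 - \frac{2339}{15}\right) \left(-124561 - 71674\right) = \frac{2026906}{15} \left(-196235\right) = - \frac{79549979782}{3}$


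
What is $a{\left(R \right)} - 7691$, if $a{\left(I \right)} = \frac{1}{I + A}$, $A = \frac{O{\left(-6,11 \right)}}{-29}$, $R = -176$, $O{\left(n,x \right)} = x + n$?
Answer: $- \frac{39293348}{5109} \approx -7691.0$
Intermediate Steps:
$O{\left(n,x \right)} = n + x$
$A = - \frac{5}{29}$ ($A = \frac{-6 + 11}{-29} = 5 \left(- \frac{1}{29}\right) = - \frac{5}{29} \approx -0.17241$)
$a{\left(I \right)} = \frac{1}{- \frac{5}{29} + I}$ ($a{\left(I \right)} = \frac{1}{I - \frac{5}{29}} = \frac{1}{- \frac{5}{29} + I}$)
$a{\left(R \right)} - 7691 = \frac{29}{-5 + 29 \left(-176\right)} - 7691 = \frac{29}{-5 - 5104} - 7691 = \frac{29}{-5109} - 7691 = 29 \left(- \frac{1}{5109}\right) - 7691 = - \frac{29}{5109} - 7691 = - \frac{39293348}{5109}$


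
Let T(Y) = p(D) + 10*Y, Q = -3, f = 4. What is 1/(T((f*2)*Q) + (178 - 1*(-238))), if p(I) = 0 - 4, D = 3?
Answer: 1/172 ≈ 0.0058140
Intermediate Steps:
p(I) = -4
T(Y) = -4 + 10*Y
1/(T((f*2)*Q) + (178 - 1*(-238))) = 1/((-4 + 10*((4*2)*(-3))) + (178 - 1*(-238))) = 1/((-4 + 10*(8*(-3))) + (178 + 238)) = 1/((-4 + 10*(-24)) + 416) = 1/((-4 - 240) + 416) = 1/(-244 + 416) = 1/172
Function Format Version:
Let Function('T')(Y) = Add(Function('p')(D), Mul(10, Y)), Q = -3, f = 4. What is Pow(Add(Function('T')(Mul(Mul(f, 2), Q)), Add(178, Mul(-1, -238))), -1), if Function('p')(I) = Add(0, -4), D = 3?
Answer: Rational(1, 172) ≈ 0.0058140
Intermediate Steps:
Function('p')(I) = -4
Function('T')(Y) = Add(-4, Mul(10, Y))
Pow(Add(Function('T')(Mul(Mul(f, 2), Q)), Add(178, Mul(-1, -238))), -1) = Pow(Add(Add(-4, Mul(10, Mul(Mul(4, 2), -3))), Add(178, Mul(-1, -238))), -1) = Pow(Add(Add(-4, Mul(10, Mul(8, -3))), Add(178, 238)), -1) = Pow(Add(Add(-4, Mul(10, -24)), 416), -1) = Pow(Add(Add(-4, -240), 416), -1) = Pow(Add(-244, 416), -1) = Pow(172, -1) = Rational(1, 172)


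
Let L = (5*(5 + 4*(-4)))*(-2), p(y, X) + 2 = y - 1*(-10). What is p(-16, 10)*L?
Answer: -880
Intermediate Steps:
p(y, X) = 8 + y (p(y, X) = -2 + (y - 1*(-10)) = -2 + (y + 10) = -2 + (10 + y) = 8 + y)
L = 110 (L = (5*(5 - 16))*(-2) = (5*(-11))*(-2) = -55*(-2) = 110)
p(-16, 10)*L = (8 - 16)*110 = -8*110 = -880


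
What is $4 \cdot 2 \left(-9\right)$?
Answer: $-72$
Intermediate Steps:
$4 \cdot 2 \left(-9\right) = 8 \left(-9\right) = -72$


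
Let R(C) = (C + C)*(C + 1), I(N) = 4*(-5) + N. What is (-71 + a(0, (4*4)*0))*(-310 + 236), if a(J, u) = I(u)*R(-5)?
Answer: 64454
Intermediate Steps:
I(N) = -20 + N
R(C) = 2*C*(1 + C) (R(C) = (2*C)*(1 + C) = 2*C*(1 + C))
a(J, u) = -800 + 40*u (a(J, u) = (-20 + u)*(2*(-5)*(1 - 5)) = (-20 + u)*(2*(-5)*(-4)) = (-20 + u)*40 = -800 + 40*u)
(-71 + a(0, (4*4)*0))*(-310 + 236) = (-71 + (-800 + 40*((4*4)*0)))*(-310 + 236) = (-71 + (-800 + 40*(16*0)))*(-74) = (-71 + (-800 + 40*0))*(-74) = (-71 + (-800 + 0))*(-74) = (-71 - 800)*(-74) = -871*(-74) = 64454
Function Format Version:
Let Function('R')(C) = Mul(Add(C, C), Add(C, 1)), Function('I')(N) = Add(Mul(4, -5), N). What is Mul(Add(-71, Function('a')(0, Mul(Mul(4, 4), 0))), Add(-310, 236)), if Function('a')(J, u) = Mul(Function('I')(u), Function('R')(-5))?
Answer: 64454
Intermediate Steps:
Function('I')(N) = Add(-20, N)
Function('R')(C) = Mul(2, C, Add(1, C)) (Function('R')(C) = Mul(Mul(2, C), Add(1, C)) = Mul(2, C, Add(1, C)))
Function('a')(J, u) = Add(-800, Mul(40, u)) (Function('a')(J, u) = Mul(Add(-20, u), Mul(2, -5, Add(1, -5))) = Mul(Add(-20, u), Mul(2, -5, -4)) = Mul(Add(-20, u), 40) = Add(-800, Mul(40, u)))
Mul(Add(-71, Function('a')(0, Mul(Mul(4, 4), 0))), Add(-310, 236)) = Mul(Add(-71, Add(-800, Mul(40, Mul(Mul(4, 4), 0)))), Add(-310, 236)) = Mul(Add(-71, Add(-800, Mul(40, Mul(16, 0)))), -74) = Mul(Add(-71, Add(-800, Mul(40, 0))), -74) = Mul(Add(-71, Add(-800, 0)), -74) = Mul(Add(-71, -800), -74) = Mul(-871, -74) = 64454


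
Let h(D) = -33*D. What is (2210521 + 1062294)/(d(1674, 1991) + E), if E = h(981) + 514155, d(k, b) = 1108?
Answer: 654563/96578 ≈ 6.7776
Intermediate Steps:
E = 481782 (E = -33*981 + 514155 = -32373 + 514155 = 481782)
(2210521 + 1062294)/(d(1674, 1991) + E) = (2210521 + 1062294)/(1108 + 481782) = 3272815/482890 = 3272815*(1/482890) = 654563/96578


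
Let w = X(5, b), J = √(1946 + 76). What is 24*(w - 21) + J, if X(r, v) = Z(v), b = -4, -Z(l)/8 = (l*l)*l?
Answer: 11784 + √2022 ≈ 11829.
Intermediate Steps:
J = √2022 ≈ 44.967
Z(l) = -8*l³ (Z(l) = -8*l*l*l = -8*l²*l = -8*l³)
X(r, v) = -8*v³
w = 512 (w = -8*(-4)³ = -8*(-64) = 512)
24*(w - 21) + J = 24*(512 - 21) + √2022 = 24*491 + √2022 = 11784 + √2022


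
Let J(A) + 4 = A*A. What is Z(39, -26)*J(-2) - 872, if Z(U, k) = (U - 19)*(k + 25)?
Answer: -872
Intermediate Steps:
J(A) = -4 + A**2 (J(A) = -4 + A*A = -4 + A**2)
Z(U, k) = (-19 + U)*(25 + k)
Z(39, -26)*J(-2) - 872 = (-475 - 19*(-26) + 25*39 + 39*(-26))*(-4 + (-2)**2) - 872 = (-475 + 494 + 975 - 1014)*(-4 + 4) - 872 = -20*0 - 872 = 0 - 872 = -872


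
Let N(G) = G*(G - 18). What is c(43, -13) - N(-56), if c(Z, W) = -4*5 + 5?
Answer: -4159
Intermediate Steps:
c(Z, W) = -15 (c(Z, W) = -20 + 5 = -15)
N(G) = G*(-18 + G)
c(43, -13) - N(-56) = -15 - (-56)*(-18 - 56) = -15 - (-56)*(-74) = -15 - 1*4144 = -15 - 4144 = -4159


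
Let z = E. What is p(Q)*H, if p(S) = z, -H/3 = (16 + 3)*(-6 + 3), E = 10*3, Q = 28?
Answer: 5130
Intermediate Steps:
E = 30
z = 30
H = 171 (H = -3*(16 + 3)*(-6 + 3) = -57*(-3) = -3*(-57) = 171)
p(S) = 30
p(Q)*H = 30*171 = 5130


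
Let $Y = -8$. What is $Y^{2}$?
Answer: $64$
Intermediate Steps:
$Y^{2} = \left(-8\right)^{2} = 64$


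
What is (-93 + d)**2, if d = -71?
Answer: 26896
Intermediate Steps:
(-93 + d)**2 = (-93 - 71)**2 = (-164)**2 = 26896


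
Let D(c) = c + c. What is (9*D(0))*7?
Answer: 0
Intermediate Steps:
D(c) = 2*c
(9*D(0))*7 = (9*(2*0))*7 = (9*0)*7 = 0*7 = 0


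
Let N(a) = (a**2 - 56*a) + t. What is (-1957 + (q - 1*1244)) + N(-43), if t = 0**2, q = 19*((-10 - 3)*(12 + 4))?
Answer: -2896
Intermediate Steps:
q = -3952 (q = 19*(-13*16) = 19*(-208) = -3952)
t = 0
N(a) = a**2 - 56*a (N(a) = (a**2 - 56*a) + 0 = a**2 - 56*a)
(-1957 + (q - 1*1244)) + N(-43) = (-1957 + (-3952 - 1*1244)) - 43*(-56 - 43) = (-1957 + (-3952 - 1244)) - 43*(-99) = (-1957 - 5196) + 4257 = -7153 + 4257 = -2896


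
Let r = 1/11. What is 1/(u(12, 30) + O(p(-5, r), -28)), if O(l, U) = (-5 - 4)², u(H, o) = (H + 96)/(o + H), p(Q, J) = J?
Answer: 7/585 ≈ 0.011966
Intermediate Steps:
r = 1/11 ≈ 0.090909
u(H, o) = (96 + H)/(H + o)
O(l, U) = 81 (O(l, U) = (-9)² = 81)
1/(u(12, 30) + O(p(-5, r), -28)) = 1/((96 + 12)/(12 + 30) + 81) = 1/(108/42 + 81) = 1/((1/42)*108 + 81) = 1/(18/7 + 81) = 1/(585/7) = 7/585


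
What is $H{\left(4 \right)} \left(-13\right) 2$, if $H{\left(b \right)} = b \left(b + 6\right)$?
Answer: $-1040$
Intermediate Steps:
$H{\left(b \right)} = b \left(6 + b\right)$
$H{\left(4 \right)} \left(-13\right) 2 = 4 \left(6 + 4\right) \left(-13\right) 2 = 4 \cdot 10 \left(-13\right) 2 = 40 \left(-13\right) 2 = \left(-520\right) 2 = -1040$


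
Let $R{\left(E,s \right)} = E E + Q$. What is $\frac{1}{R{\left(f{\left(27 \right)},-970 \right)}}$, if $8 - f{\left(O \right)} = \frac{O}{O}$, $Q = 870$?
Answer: $\frac{1}{919} \approx 0.0010881$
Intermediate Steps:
$f{\left(O \right)} = 7$ ($f{\left(O \right)} = 8 - \frac{O}{O} = 8 - 1 = 7$)
$R{\left(E,s \right)} = 870 + E^{2}$ ($R{\left(E,s \right)} = E E + 870 = E^{2} + 870 = 870 + E^{2}$)
$\frac{1}{R{\left(f{\left(27 \right)},-970 \right)}} = \frac{1}{870 + 7^{2}} = \frac{1}{870 + 49} = \frac{1}{919}$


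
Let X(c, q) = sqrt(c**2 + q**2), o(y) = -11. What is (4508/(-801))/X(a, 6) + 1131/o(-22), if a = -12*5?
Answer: -1131/11 - 2254*sqrt(101)/242703 ≈ -102.91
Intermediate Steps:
a = -60
(4508/(-801))/X(a, 6) + 1131/o(-22) = (4508/(-801))/(sqrt((-60)**2 + 6**2)) + 1131/(-11) = (4508*(-1/801))/(sqrt(3600 + 36)) + 1131*(-1/11) = -4508*sqrt(101)/606/801 - 1131/11 = -2254*sqrt(101)/242703 - 1131/11 = -1131/11 - 2254*sqrt(101)/242703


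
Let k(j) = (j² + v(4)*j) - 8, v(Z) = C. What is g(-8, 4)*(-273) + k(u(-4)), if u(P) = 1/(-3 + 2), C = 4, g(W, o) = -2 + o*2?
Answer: -1649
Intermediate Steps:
g(W, o) = -2 + 2*o
v(Z) = 4
u(P) = -1 (u(P) = 1/(-1) = -1)
k(j) = -8 + j² + 4*j (k(j) = (j² + 4*j) - 8 = -8 + j² + 4*j)
g(-8, 4)*(-273) + k(u(-4)) = (-2 + 2*4)*(-273) + (-8 + (-1)² + 4*(-1)) = (-2 + 8)*(-273) + (-8 + 1 - 4) = 6*(-273) - 11 = -1638 - 11 = -1649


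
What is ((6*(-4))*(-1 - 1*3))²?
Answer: 9216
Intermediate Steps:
((6*(-4))*(-1 - 1*3))² = (-24*(-1 - 3))² = (-24*(-4))² = 96² = 9216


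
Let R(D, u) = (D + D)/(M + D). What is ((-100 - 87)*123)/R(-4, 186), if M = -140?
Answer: -414018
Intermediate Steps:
R(D, u) = 2*D/(-140 + D) (R(D, u) = (D + D)/(-140 + D) = (2*D)/(-140 + D) = 2*D/(-140 + D))
((-100 - 87)*123)/R(-4, 186) = ((-100 - 87)*123)/((2*(-4)/(-140 - 4))) = (-187*123)/((2*(-4)/(-144))) = -23001/(2*(-4)*(-1/144)) = -23001/1/18 = -23001*18 = -414018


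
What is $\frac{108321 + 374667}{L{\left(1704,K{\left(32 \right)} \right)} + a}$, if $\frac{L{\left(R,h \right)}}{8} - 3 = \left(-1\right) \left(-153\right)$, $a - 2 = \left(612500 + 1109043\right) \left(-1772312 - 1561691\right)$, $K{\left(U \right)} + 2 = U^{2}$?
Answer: $- \frac{160996}{1913209841793} \approx -8.415 \cdot 10^{-8}$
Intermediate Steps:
$K{\left(U \right)} = -2 + U^{2}$
$a = -5739629526627$ ($a = 2 + \left(612500 + 1109043\right) \left(-1772312 - 1561691\right) = 2 + 1721543 \left(-3334003\right) = 2 - 5739629526629 = -5739629526627$)
$L{\left(R,h \right)} = 1248$ ($L{\left(R,h \right)} = 24 + 8 \left(\left(-1\right) \left(-153\right)\right) = 24 + 8 \cdot 153 = 24 + 1224 = 1248$)
$\frac{108321 + 374667}{L{\left(1704,K{\left(32 \right)} \right)} + a} = \frac{108321 + 374667}{1248 - 5739629526627} = \frac{482988}{-5739629525379} = 482988 \left(- \frac{1}{5739629525379}\right) = - \frac{160996}{1913209841793}$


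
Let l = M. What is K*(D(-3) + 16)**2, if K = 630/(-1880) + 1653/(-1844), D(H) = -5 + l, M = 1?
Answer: -3842424/21667 ≈ -177.34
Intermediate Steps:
l = 1
D(H) = -4 (D(H) = -5 + 1 = -4)
K = -53367/43334 (K = 630*(-1/1880) + 1653*(-1/1844) = -63/188 - 1653/1844 = -53367/43334 ≈ -1.2315)
K*(D(-3) + 16)**2 = -53367*(-4 + 16)**2/43334 = -53367/43334*12**2 = -53367/43334*144 = -3842424/21667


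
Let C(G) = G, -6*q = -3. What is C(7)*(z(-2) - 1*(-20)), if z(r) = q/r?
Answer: 553/4 ≈ 138.25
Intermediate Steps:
q = ½ (q = -⅙*(-3) = ½ ≈ 0.50000)
z(r) = 1/(2*r)
C(7)*(z(-2) - 1*(-20)) = 7*((½)/(-2) - 1*(-20)) = 7*((½)*(-½) + 20) = 7*(-¼ + 20) = 7*(79/4) = 553/4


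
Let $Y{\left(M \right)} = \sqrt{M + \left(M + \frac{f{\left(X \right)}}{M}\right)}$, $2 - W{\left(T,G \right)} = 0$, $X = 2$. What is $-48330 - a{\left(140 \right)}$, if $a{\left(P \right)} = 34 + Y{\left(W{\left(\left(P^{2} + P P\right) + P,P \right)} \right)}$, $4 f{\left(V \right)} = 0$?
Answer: $-48366$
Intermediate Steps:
$f{\left(V \right)} = 0$ ($f{\left(V \right)} = \frac{1}{4} \cdot 0 = 0$)
$W{\left(T,G \right)} = 2$ ($W{\left(T,G \right)} = 2 - 0 = 2 + 0 = 2$)
$Y{\left(M \right)} = \sqrt{2} \sqrt{M}$ ($Y{\left(M \right)} = \sqrt{M + \left(M + \frac{0}{M}\right)} = \sqrt{M + \left(M + 0\right)} = \sqrt{M + M} = \sqrt{2 M} = \sqrt{2} \sqrt{M}$)
$a{\left(P \right)} = 36$ ($a{\left(P \right)} = 34 + \sqrt{2} \sqrt{2} = 34 + 2 = 36$)
$-48330 - a{\left(140 \right)} = -48330 - 36 = -48366$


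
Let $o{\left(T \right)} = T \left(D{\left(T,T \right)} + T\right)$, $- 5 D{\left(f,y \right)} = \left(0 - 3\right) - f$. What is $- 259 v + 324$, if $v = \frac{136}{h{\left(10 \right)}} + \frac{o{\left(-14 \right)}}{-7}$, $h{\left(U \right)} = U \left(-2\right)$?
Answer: $\frac{52384}{5} \approx 10477.0$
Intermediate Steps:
$D{\left(f,y \right)} = \frac{3}{5} + \frac{f}{5}$ ($D{\left(f,y \right)} = - \frac{\left(0 - 3\right) - f}{5} = - \frac{-3 - f}{5} = \frac{3}{5} + \frac{f}{5}$)
$h{\left(U \right)} = - 2 U$
$o{\left(T \right)} = T \left(\frac{3}{5} + \frac{6 T}{5}\right)$ ($o{\left(T \right)} = T \left(\left(\frac{3}{5} + \frac{T}{5}\right) + T\right) = T \left(\frac{3}{5} + \frac{6 T}{5}\right)$)
$v = - \frac{196}{5}$ ($v = \frac{136}{\left(-2\right) 10} + \frac{\frac{3}{5} \left(-14\right) \left(1 + 2 \left(-14\right)\right)}{-7} = \frac{136}{-20} + \frac{3}{5} \left(-14\right) \left(1 - 28\right) \left(- \frac{1}{7}\right) = 136 \left(- \frac{1}{20}\right) + \frac{3}{5} \left(-14\right) \left(-27\right) \left(- \frac{1}{7}\right) = - \frac{34}{5} + \frac{1134}{5} \left(- \frac{1}{7}\right) = - \frac{34}{5} - \frac{162}{5} = - \frac{196}{5} \approx -39.2$)
$- 259 v + 324 = \left(-259\right) \left(- \frac{196}{5}\right) + 324 = \frac{50764}{5} + 324 = \frac{52384}{5}$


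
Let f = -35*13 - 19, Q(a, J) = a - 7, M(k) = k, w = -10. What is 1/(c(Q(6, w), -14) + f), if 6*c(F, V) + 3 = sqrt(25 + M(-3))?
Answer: -17082/8105387 - 6*sqrt(22)/8105387 ≈ -0.0021110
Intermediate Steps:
Q(a, J) = -7 + a
c(F, V) = -1/2 + sqrt(22)/6 (c(F, V) = -1/2 + sqrt(25 - 3)/6 = -1/2 + sqrt(22)/6)
f = -474 (f = -455 - 19 = -474)
1/(c(Q(6, w), -14) + f) = 1/((-1/2 + sqrt(22)/6) - 474) = 1/(-949/2 + sqrt(22)/6)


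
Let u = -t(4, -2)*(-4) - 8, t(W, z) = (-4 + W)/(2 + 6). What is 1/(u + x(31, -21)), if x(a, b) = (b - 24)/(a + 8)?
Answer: -13/119 ≈ -0.10924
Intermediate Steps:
t(W, z) = -½ + W/8 (t(W, z) = (-4 + W)/8 = (-4 + W)*(⅛) = -½ + W/8)
x(a, b) = (-24 + b)/(8 + a)
u = -8 (u = -(-½ + (⅛)*4)*(-4) - 8 = -(-½ + ½)*(-4) - 8 = -1*0*(-4) - 8 = 0*(-4) - 8 = 0 - 8 = -8)
1/(u + x(31, -21)) = 1/(-8 + (-24 - 21)/(8 + 31)) = 1/(-8 - 45/39) = 1/(-8 + (1/39)*(-45)) = 1/(-8 - 15/13) = 1/(-119/13) = -13/119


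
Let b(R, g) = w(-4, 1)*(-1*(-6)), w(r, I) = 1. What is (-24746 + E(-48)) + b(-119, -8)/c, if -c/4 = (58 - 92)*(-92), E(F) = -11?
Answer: -154879795/6256 ≈ -24757.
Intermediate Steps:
c = -12512 (c = -4*(58 - 92)*(-92) = -(-136)*(-92) = -4*3128 = -12512)
b(R, g) = 6 (b(R, g) = 1*(-1*(-6)) = 1*6 = 6)
(-24746 + E(-48)) + b(-119, -8)/c = (-24746 - 11) + 6/(-12512) = -24757 + 6*(-1/12512) = -24757 - 3/6256 = -154879795/6256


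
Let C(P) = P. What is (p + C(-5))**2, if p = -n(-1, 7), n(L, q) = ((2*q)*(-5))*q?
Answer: 235225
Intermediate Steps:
n(L, q) = -10*q**2 (n(L, q) = (-10*q)*q = -10*q**2)
p = 490 (p = -(-10)*7**2 = -(-10)*49 = -1*(-490) = 490)
(p + C(-5))**2 = (490 - 5)**2 = 485**2 = 235225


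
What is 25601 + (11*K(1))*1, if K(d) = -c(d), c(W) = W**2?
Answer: 25590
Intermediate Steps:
K(d) = -d**2
25601 + (11*K(1))*1 = 25601 + (11*(-1*1**2))*1 = 25601 + (11*(-1*1))*1 = 25601 + (11*(-1))*1 = 25601 - 11*1 = 25601 - 11 = 25590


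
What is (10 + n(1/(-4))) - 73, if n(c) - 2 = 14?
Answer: -47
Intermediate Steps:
n(c) = 16 (n(c) = 2 + 14 = 16)
(10 + n(1/(-4))) - 73 = (10 + 16) - 73 = 26 - 73 = -47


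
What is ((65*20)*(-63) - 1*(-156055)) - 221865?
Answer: -147710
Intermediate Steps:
((65*20)*(-63) - 1*(-156055)) - 221865 = (1300*(-63) + 156055) - 221865 = (-81900 + 156055) - 221865 = 74155 - 221865 = -147710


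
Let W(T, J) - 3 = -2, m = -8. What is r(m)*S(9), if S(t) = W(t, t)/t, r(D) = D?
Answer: -8/9 ≈ -0.88889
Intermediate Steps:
W(T, J) = 1 (W(T, J) = 3 - 2 = 1)
S(t) = 1/t
r(m)*S(9) = -8/9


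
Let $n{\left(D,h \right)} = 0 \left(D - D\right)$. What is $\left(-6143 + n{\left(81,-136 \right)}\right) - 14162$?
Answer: $-20305$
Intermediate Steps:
$n{\left(D,h \right)} = 0$ ($n{\left(D,h \right)} = 0 \cdot 0 = 0$)
$\left(-6143 + n{\left(81,-136 \right)}\right) - 14162 = \left(-6143 + 0\right) - 14162 = -6143 - 14162 = -20305$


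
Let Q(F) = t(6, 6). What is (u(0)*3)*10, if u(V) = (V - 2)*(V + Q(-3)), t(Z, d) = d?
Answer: -360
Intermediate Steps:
Q(F) = 6
u(V) = (-2 + V)*(6 + V) (u(V) = (V - 2)*(V + 6) = (-2 + V)*(6 + V))
(u(0)*3)*10 = ((-12 + 0² + 4*0)*3)*10 = ((-12 + 0 + 0)*3)*10 = -12*3*10 = -36*10 = -360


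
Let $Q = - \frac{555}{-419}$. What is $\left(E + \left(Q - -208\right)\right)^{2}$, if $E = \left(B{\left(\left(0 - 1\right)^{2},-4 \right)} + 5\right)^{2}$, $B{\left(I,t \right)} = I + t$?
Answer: $\frac{7989320689}{175561} \approx 45507.0$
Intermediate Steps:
$Q = \frac{555}{419}$ ($Q = \left(-555\right) \left(- \frac{1}{419}\right) = \frac{555}{419} \approx 1.3246$)
$E = 4$ ($E = \left(\left(\left(0 - 1\right)^{2} - 4\right) + 5\right)^{2} = \left(\left(\left(-1\right)^{2} - 4\right) + 5\right)^{2} = \left(\left(1 - 4\right) + 5\right)^{2} = \left(-3 + 5\right)^{2} = 2^{2} = 4$)
$\left(E + \left(Q - -208\right)\right)^{2} = \left(4 + \left(\frac{555}{419} - -208\right)\right)^{2} = \left(4 + \left(\frac{555}{419} + 208\right)\right)^{2} = \left(4 + \frac{87707}{419}\right)^{2} = \left(\frac{89383}{419}\right)^{2} = \frac{7989320689}{175561}$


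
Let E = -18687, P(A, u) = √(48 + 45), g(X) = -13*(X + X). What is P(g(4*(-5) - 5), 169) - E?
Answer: 18687 + √93 ≈ 18697.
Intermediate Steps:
g(X) = -26*X
P(A, u) = √93
P(g(4*(-5) - 5), 169) - E = √93 - 1*(-18687) = √93 + 18687 = 18687 + √93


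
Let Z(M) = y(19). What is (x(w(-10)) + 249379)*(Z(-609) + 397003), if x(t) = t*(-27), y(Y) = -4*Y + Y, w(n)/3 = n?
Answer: 99311522794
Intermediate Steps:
w(n) = 3*n
y(Y) = -3*Y
Z(M) = -57 (Z(M) = -3*19 = -57)
x(t) = -27*t
(x(w(-10)) + 249379)*(Z(-609) + 397003) = (-81*(-10) + 249379)*(-57 + 397003) = (-27*(-30) + 249379)*396946 = (810 + 249379)*396946 = 250189*396946 = 99311522794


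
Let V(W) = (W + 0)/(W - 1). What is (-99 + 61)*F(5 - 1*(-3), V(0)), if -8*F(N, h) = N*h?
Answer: 0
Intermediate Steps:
V(W) = W/(-1 + W)
F(N, h) = -N*h/8
(-99 + 61)*F(5 - 1*(-3), V(0)) = (-99 + 61)*(-(5 - 1*(-3))*0/(-1 + 0)/8) = -(-19)*(5 + 3)*0/(-1)/4 = -(-19)*8*0*(-1)/4 = -(-19)*8*0/4 = -38*0 = 0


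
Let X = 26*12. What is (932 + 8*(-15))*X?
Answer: 253344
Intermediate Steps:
X = 312
(932 + 8*(-15))*X = (932 + 8*(-15))*312 = (932 - 120)*312 = 812*312 = 253344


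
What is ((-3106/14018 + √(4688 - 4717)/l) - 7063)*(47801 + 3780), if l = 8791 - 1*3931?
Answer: -2553575175720/7009 + 51581*I*√29/4860 ≈ -3.6433e+8 + 57.155*I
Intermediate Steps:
l = 4860 (l = 8791 - 3931 = 4860)
((-3106/14018 + √(4688 - 4717)/l) - 7063)*(47801 + 3780) = ((-3106/14018 + √(4688 - 4717)/4860) - 7063)*(47801 + 3780) = ((-3106*1/14018 + √(-29)*(1/4860)) - 7063)*51581 = ((-1553/7009 + (I*√29)*(1/4860)) - 7063)*51581 = ((-1553/7009 + I*√29/4860) - 7063)*51581 = (-49506120/7009 + I*√29/4860)*51581 = -2553575175720/7009 + 51581*I*√29/4860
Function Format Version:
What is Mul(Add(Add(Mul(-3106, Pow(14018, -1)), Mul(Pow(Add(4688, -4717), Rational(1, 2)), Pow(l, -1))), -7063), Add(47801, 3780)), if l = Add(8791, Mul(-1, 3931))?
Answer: Add(Rational(-2553575175720, 7009), Mul(Rational(51581, 4860), I, Pow(29, Rational(1, 2)))) ≈ Add(-3.6433e+8, Mul(57.155, I))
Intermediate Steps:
l = 4860 (l = Add(8791, -3931) = 4860)
Mul(Add(Add(Mul(-3106, Pow(14018, -1)), Mul(Pow(Add(4688, -4717), Rational(1, 2)), Pow(l, -1))), -7063), Add(47801, 3780)) = Mul(Add(Add(Mul(-3106, Pow(14018, -1)), Mul(Pow(Add(4688, -4717), Rational(1, 2)), Pow(4860, -1))), -7063), Add(47801, 3780)) = Mul(Add(Add(Mul(-3106, Rational(1, 14018)), Mul(Pow(-29, Rational(1, 2)), Rational(1, 4860))), -7063), 51581) = Mul(Add(Add(Rational(-1553, 7009), Mul(Mul(I, Pow(29, Rational(1, 2))), Rational(1, 4860))), -7063), 51581) = Mul(Add(Add(Rational(-1553, 7009), Mul(Rational(1, 4860), I, Pow(29, Rational(1, 2)))), -7063), 51581) = Mul(Add(Rational(-49506120, 7009), Mul(Rational(1, 4860), I, Pow(29, Rational(1, 2)))), 51581) = Add(Rational(-2553575175720, 7009), Mul(Rational(51581, 4860), I, Pow(29, Rational(1, 2))))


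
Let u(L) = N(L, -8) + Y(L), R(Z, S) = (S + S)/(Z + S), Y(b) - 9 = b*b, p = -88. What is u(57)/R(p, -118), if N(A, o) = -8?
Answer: 167375/59 ≈ 2836.9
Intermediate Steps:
Y(b) = 9 + b**2 (Y(b) = 9 + b*b = 9 + b**2)
R(Z, S) = 2*S/(S + Z) (R(Z, S) = (2*S)/(S + Z) = 2*S/(S + Z))
u(L) = 1 + L**2 (u(L) = -8 + (9 + L**2) = 1 + L**2)
u(57)/R(p, -118) = (1 + 57**2)/((2*(-118)/(-118 - 88))) = (1 + 3249)/((2*(-118)/(-206))) = 3250/((2*(-118)*(-1/206))) = 3250/(118/103) = 3250*(103/118) = 167375/59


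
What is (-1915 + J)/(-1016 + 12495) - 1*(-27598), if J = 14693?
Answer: 316810220/11479 ≈ 27599.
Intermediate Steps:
(-1915 + J)/(-1016 + 12495) - 1*(-27598) = (-1915 + 14693)/(-1016 + 12495) - 1*(-27598) = 12778/11479 + 27598 = 316810220/11479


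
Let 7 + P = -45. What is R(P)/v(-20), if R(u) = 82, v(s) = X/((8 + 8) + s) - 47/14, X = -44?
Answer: 1148/107 ≈ 10.729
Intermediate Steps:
P = -52 (P = -7 - 45 = -52)
v(s) = -47/14 - 44/(16 + s) (v(s) = -44/((8 + 8) + s) - 47/14 = -44/(16 + s) - 47*1/14 = -44/(16 + s) - 47/14 = -47/14 - 44/(16 + s))
R(P)/v(-20) = 82/(((-1368 - 47*(-20))/(14*(16 - 20)))) = 82/(((1/14)*(-1368 + 940)/(-4))) = 82/(((1/14)*(-¼)*(-428))) = 82/(107/14) = 82*(14/107) = 1148/107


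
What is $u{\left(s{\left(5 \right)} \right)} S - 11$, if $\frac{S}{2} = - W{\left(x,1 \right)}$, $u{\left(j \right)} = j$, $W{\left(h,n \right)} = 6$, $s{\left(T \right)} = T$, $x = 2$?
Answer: $-71$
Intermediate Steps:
$S = -12$ ($S = 2 \left(\left(-1\right) 6\right) = 2 \left(-6\right) = -12$)
$u{\left(s{\left(5 \right)} \right)} S - 11 = 5 \left(-12\right) - 11 = -60 - 11 = -71$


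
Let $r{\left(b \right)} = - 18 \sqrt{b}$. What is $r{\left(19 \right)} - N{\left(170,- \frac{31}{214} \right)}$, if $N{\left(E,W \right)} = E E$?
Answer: $-28900 - 18 \sqrt{19} \approx -28978.0$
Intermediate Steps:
$N{\left(E,W \right)} = E^{2}$
$r{\left(19 \right)} - N{\left(170,- \frac{31}{214} \right)} = - 18 \sqrt{19} - 170^{2} = - 18 \sqrt{19} - 28900 = -28900 - 18 \sqrt{19}$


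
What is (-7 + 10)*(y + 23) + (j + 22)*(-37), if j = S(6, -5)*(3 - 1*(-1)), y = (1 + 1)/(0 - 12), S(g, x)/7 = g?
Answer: -13923/2 ≈ -6961.5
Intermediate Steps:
S(g, x) = 7*g
y = -⅙ (y = 2/(-12) = 2*(-1/12) = -⅙ ≈ -0.16667)
j = 168 (j = (7*6)*(3 - 1*(-1)) = 42*(3 + 1) = 42*4 = 168)
(-7 + 10)*(y + 23) + (j + 22)*(-37) = (-7 + 10)*(-⅙ + 23) + (168 + 22)*(-37) = 3*(137/6) + 190*(-37) = 137/2 - 7030 = -13923/2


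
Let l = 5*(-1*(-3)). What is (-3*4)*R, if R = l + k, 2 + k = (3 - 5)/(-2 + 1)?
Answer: -180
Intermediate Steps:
k = 0 (k = -2 + (3 - 5)/(-2 + 1) = -2 - 2/(-1) = -2 - 2*(-1) = -2 + 2 = 0)
l = 15 (l = 5*3 = 15)
R = 15 (R = 15 + 0 = 15)
(-3*4)*R = -3*4*15 = -12*15 = -180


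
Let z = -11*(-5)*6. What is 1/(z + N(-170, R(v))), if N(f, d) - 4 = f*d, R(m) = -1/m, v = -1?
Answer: 1/164 ≈ 0.0060976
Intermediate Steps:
N(f, d) = 4 + d*f (N(f, d) = 4 + f*d = 4 + d*f)
z = 330 (z = 55*6 = 330)
1/(z + N(-170, R(v))) = 1/(330 + (4 - 1/(-1)*(-170))) = 1/(330 + (4 - 1*(-1)*(-170))) = 1/(330 + (4 + 1*(-170))) = 1/(330 + (4 - 170)) = 1/(330 - 166) = 1/164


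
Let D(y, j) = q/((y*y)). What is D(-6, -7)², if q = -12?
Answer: ⅑ ≈ 0.11111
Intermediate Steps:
D(y, j) = -12/y²
D(-6, -7)² = (-12/(-6)²)² = (-12*1/36)² = (-⅓)² = ⅑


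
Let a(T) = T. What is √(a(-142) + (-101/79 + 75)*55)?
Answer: √24419058/79 ≈ 62.551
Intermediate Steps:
√(a(-142) + (-101/79 + 75)*55) = √(-142 + (-101/79 + 75)*55) = √(-142 + (5824/79)*55) = √(-142 + 320320/79) = √(309102/79) = √24419058/79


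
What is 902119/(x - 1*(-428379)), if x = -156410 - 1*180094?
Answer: 902119/91875 ≈ 9.8190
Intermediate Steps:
x = -336504 (x = -156410 - 180094 = -336504)
902119/(x - 1*(-428379)) = 902119/(-336504 - 1*(-428379)) = 902119/(-336504 + 428379) = 902119/91875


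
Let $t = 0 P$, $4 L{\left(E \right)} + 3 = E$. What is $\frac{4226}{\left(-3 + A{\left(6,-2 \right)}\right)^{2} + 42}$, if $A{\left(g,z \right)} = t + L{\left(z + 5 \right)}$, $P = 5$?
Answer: $\frac{4226}{51} \approx 82.863$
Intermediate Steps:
$L{\left(E \right)} = - \frac{3}{4} + \frac{E}{4}$
$t = 0$ ($t = 0 \cdot 5 = 0$)
$A{\left(g,z \right)} = \frac{1}{2} + \frac{z}{4}$ ($A{\left(g,z \right)} = 0 + \left(- \frac{3}{4} + \frac{z + 5}{4}\right) = 0 + \left(- \frac{3}{4} + \frac{5 + z}{4}\right) = 0 + \left(- \frac{3}{4} + \left(\frac{5}{4} + \frac{z}{4}\right)\right) = 0 + \left(\frac{1}{2} + \frac{z}{4}\right) = \frac{1}{2} + \frac{z}{4}$)
$\frac{4226}{\left(-3 + A{\left(6,-2 \right)}\right)^{2} + 42} = \frac{4226}{\left(-3 + \left(\frac{1}{2} + \frac{1}{4} \left(-2\right)\right)\right)^{2} + 42} = \frac{4226}{\left(-3 + \left(\frac{1}{2} - \frac{1}{2}\right)\right)^{2} + 42} = \frac{4226}{\left(-3 + 0\right)^{2} + 42} = \frac{4226}{\left(-3\right)^{2} + 42} = \frac{4226}{9 + 42} = \frac{4226}{51}$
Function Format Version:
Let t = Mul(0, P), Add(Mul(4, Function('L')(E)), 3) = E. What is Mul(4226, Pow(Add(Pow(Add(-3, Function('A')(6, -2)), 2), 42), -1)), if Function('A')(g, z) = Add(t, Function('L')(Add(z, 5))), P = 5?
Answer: Rational(4226, 51) ≈ 82.863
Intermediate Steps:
Function('L')(E) = Add(Rational(-3, 4), Mul(Rational(1, 4), E))
t = 0 (t = Mul(0, 5) = 0)
Function('A')(g, z) = Add(Rational(1, 2), Mul(Rational(1, 4), z)) (Function('A')(g, z) = Add(0, Add(Rational(-3, 4), Mul(Rational(1, 4), Add(z, 5)))) = Add(0, Add(Rational(-3, 4), Mul(Rational(1, 4), Add(5, z)))) = Add(0, Add(Rational(-3, 4), Add(Rational(5, 4), Mul(Rational(1, 4), z)))) = Add(0, Add(Rational(1, 2), Mul(Rational(1, 4), z))) = Add(Rational(1, 2), Mul(Rational(1, 4), z)))
Mul(4226, Pow(Add(Pow(Add(-3, Function('A')(6, -2)), 2), 42), -1)) = Mul(4226, Pow(Add(Pow(Add(-3, Add(Rational(1, 2), Mul(Rational(1, 4), -2))), 2), 42), -1)) = Mul(4226, Pow(Add(Pow(Add(-3, Add(Rational(1, 2), Rational(-1, 2))), 2), 42), -1)) = Mul(4226, Pow(Add(Pow(Add(-3, 0), 2), 42), -1)) = Mul(4226, Pow(Add(Pow(-3, 2), 42), -1)) = Mul(4226, Pow(Add(9, 42), -1)) = Mul(4226, Pow(51, -1)) = Mul(4226, Rational(1, 51)) = Rational(4226, 51)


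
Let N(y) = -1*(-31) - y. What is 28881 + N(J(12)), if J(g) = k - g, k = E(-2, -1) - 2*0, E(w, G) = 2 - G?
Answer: 28921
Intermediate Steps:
k = 3 (k = (2 - 1*(-1)) - 2*0 = (2 + 1) + 0 = 3 + 0 = 3)
J(g) = 3 - g
N(y) = 31 - y
28881 + N(J(12)) = 28881 + (31 - (3 - 1*12)) = 28881 + (31 - (3 - 12)) = 28881 + (31 - 1*(-9)) = 28881 + (31 + 9) = 28881 + 40 = 28921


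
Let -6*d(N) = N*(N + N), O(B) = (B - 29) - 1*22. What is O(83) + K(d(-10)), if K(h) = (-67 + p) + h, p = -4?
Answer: -217/3 ≈ -72.333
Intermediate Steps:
O(B) = -51 + B (O(B) = (-29 + B) - 22 = -51 + B)
d(N) = -N**2/3 (d(N) = -N*(N + N)/6 = -N*2*N/6 = -N**2/3)
K(h) = -71 + h (K(h) = (-67 - 4) + h = -71 + h)
O(83) + K(d(-10)) = (-51 + 83) + (-71 - 1/3*(-10)**2) = 32 + (-71 - 1/3*100) = 32 + (-71 - 100/3) = 32 - 313/3 = -217/3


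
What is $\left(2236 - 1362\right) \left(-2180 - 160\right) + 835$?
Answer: $-2044325$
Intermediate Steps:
$\left(2236 - 1362\right) \left(-2180 - 160\right) + 835 = 874 \left(-2340\right) + 835 = -2045160 + 835 = -2044325$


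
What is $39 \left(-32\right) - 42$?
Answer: $-1290$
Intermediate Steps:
$39 \left(-32\right) - 42 = -1248 - 42 = -1290$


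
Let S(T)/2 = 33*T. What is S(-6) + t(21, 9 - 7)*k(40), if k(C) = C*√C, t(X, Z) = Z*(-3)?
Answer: -396 - 480*√10 ≈ -1913.9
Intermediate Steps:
t(X, Z) = -3*Z
S(T) = 66*T (S(T) = 2*(33*T) = 66*T)
k(C) = C^(3/2)
S(-6) + t(21, 9 - 7)*k(40) = 66*(-6) + (-3*(9 - 7))*40^(3/2) = -396 + (-3*2)*(80*√10) = -396 - 480*√10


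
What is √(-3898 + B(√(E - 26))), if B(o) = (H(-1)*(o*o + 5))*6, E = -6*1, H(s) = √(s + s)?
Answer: √(-3898 - 162*I*√2) ≈ 1.834 - 62.461*I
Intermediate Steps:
H(s) = √2*√s (H(s) = √(2*s) = √2*√s)
E = -6
B(o) = 6*I*√2*(5 + o²) (B(o) = ((√2*√(-1))*(o*o + 5))*6 = ((√2*I)*(o² + 5))*6 = ((I*√2)*(5 + o²))*6 = (I*√2*(5 + o²))*6 = 6*I*√2*(5 + o²))
√(-3898 + B(√(E - 26))) = √(-3898 + 6*I*√2*(5 + (√(-6 - 26))²)) = √(-3898 + 6*I*√2*(5 + (√(-32))²)) = √(-3898 + 6*I*√2*(5 + (4*I*√2)²)) = √(-3898 + 6*I*√2*(5 - 32)) = √(-3898 + 6*I*√2*(-27)) = √(-3898 - 162*I*√2)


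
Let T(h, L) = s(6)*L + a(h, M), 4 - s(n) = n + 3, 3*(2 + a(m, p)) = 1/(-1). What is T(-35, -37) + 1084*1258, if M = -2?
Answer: 4091564/3 ≈ 1.3639e+6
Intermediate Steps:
a(m, p) = -7/3 (a(m, p) = -2 + (⅓)/(-1) = -2 + (⅓)*(-1) = -2 - ⅓ = -7/3)
s(n) = 1 - n (s(n) = 4 - (n + 3) = 4 - (3 + n) = 4 + (-3 - n) = 1 - n)
T(h, L) = -7/3 - 5*L (T(h, L) = (1 - 1*6)*L - 7/3 = (1 - 6)*L - 7/3 = -5*L - 7/3 = -7/3 - 5*L)
T(-35, -37) + 1084*1258 = (-7/3 - 5*(-37)) + 1084*1258 = (-7/3 + 185) + 1363672 = 548/3 + 1363672 = 4091564/3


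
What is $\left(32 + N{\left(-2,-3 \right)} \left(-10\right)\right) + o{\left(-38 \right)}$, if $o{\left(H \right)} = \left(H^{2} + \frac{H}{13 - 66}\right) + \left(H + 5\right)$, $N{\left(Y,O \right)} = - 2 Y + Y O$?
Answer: $\frac{71217}{53} \approx 1343.7$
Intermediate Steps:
$N{\left(Y,O \right)} = - 2 Y + O Y$
$o{\left(H \right)} = 5 + H^{2} + \frac{52 H}{53}$ ($o{\left(H \right)} = \left(H^{2} + \frac{H}{-53}\right) + \left(5 + H\right) = \left(H^{2} - \frac{H}{53}\right) + \left(5 + H\right) = 5 + H^{2} + \frac{52 H}{53}$)
$\left(32 + N{\left(-2,-3 \right)} \left(-10\right)\right) + o{\left(-38 \right)} = \left(32 + - 2 \left(-2 - 3\right) \left(-10\right)\right) + \left(5 + \left(-38\right)^{2} + \frac{52}{53} \left(-38\right)\right) = \left(32 + \left(-2\right) \left(-5\right) \left(-10\right)\right) + \left(5 + 1444 - \frac{1976}{53}\right) = \left(32 + 10 \left(-10\right)\right) + \frac{74821}{53} = \left(32 - 100\right) + \frac{74821}{53} = -68 + \frac{74821}{53} = \frac{71217}{53}$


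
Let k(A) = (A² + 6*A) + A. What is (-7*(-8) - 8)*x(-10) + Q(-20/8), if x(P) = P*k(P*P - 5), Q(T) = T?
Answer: -9302405/2 ≈ -4.6512e+6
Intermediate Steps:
k(A) = A² + 7*A
x(P) = P*(-5 + P²)*(2 + P²) (x(P) = P*((P*P - 5)*(7 + (P*P - 5))) = P*((P² - 5)*(7 + (P² - 5))) = P*((-5 + P²)*(7 + (-5 + P²))) = P*((-5 + P²)*(2 + P²)) = P*(-5 + P²)*(2 + P²))
(-7*(-8) - 8)*x(-10) + Q(-20/8) = (-7*(-8) - 8)*(-10*(-5 + (-10)²)*(2 + (-10)²)) - 20/8 = (56 - 8)*(-10*(-5 + 100)*(2 + 100)) - 20*⅛ = 48*(-10*95*102) - 5/2 = 48*(-96900) - 5/2 = -4651200 - 5/2 = -9302405/2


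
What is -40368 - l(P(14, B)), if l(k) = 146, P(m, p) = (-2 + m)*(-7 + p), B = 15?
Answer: -40514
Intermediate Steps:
P(m, p) = (-7 + p)*(-2 + m)
-40368 - l(P(14, B)) = -40368 - 1*146 = -40368 - 146 = -40514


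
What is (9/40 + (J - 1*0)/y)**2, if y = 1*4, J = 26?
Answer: 72361/1600 ≈ 45.226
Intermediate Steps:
y = 4
(9/40 + (J - 1*0)/y)**2 = (9/40 + (26 - 1*0)/4)**2 = (9*(1/40) + (26 + 0)*(1/4))**2 = (9/40 + 26*(1/4))**2 = (9/40 + 13/2)**2 = (269/40)**2 = 72361/1600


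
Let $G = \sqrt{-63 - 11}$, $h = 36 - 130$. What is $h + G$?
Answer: $-94 + i \sqrt{74} \approx -94.0 + 8.6023 i$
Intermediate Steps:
$h = -94$ ($h = 36 - 130 = -94$)
$G = i \sqrt{74}$ ($G = \sqrt{-74} = i \sqrt{74} \approx 8.6023 i$)
$h + G = -94 + i \sqrt{74}$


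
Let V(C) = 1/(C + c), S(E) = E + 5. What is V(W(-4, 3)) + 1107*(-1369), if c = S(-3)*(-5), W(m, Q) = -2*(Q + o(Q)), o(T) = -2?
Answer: -18185797/12 ≈ -1.5155e+6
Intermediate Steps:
W(m, Q) = 4 - 2*Q (W(m, Q) = -2*(Q - 2) = -2*(-2 + Q) = 4 - 2*Q)
S(E) = 5 + E
c = -10 (c = (5 - 3)*(-5) = 2*(-5) = -10)
V(C) = 1/(-10 + C) (V(C) = 1/(C - 10) = 1/(-10 + C))
V(W(-4, 3)) + 1107*(-1369) = 1/(-10 + (4 - 2*3)) + 1107*(-1369) = 1/(-10 + (4 - 6)) - 1515483 = 1/(-10 - 2) - 1515483 = 1/(-12) - 1515483 = -1/12 - 1515483 = -18185797/12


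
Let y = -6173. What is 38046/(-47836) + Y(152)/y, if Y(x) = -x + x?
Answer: -19023/23918 ≈ -0.79534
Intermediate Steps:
Y(x) = 0
38046/(-47836) + Y(152)/y = 38046/(-47836) + 0/(-6173) = 38046*(-1/47836) + 0*(-1/6173) = -19023/23918 + 0 = -19023/23918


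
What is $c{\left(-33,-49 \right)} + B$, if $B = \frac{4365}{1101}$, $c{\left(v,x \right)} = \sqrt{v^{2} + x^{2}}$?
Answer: $\frac{1455}{367} + \sqrt{3490} \approx 63.041$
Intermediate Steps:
$B = \frac{1455}{367}$ ($B = 4365 \cdot \frac{1}{1101} = \frac{1455}{367} \approx 3.9646$)
$c{\left(-33,-49 \right)} + B = \sqrt{\left(-33\right)^{2} + \left(-49\right)^{2}} + \frac{1455}{367} = \sqrt{1089 + 2401} + \frac{1455}{367} = \sqrt{3490} + \frac{1455}{367} = \frac{1455}{367} + \sqrt{3490}$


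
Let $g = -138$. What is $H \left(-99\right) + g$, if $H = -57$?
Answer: $5505$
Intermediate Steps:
$H \left(-99\right) + g = \left(-57\right) \left(-99\right) - 138 = 5643 - 138 = 5505$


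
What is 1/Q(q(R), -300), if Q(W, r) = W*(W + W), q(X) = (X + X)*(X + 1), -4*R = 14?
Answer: 2/1225 ≈ 0.0016327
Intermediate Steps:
R = -7/2 (R = -¼*14 = -7/2 ≈ -3.5000)
q(X) = 2*X*(1 + X) (q(X) = (2*X)*(1 + X) = 2*X*(1 + X))
Q(W, r) = 2*W² (Q(W, r) = W*(2*W) = 2*W²)
1/Q(q(R), -300) = 1/(2*(2*(-7/2)*(1 - 7/2))²) = 1/(2*(2*(-7/2)*(-5/2))²) = 1/(2*(35/2)²) = 1/(2*(1225/4)) = 1/(1225/2) = 2/1225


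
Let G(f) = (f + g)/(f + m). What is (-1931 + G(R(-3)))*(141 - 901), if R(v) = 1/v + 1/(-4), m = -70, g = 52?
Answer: 1243492240/847 ≈ 1.4681e+6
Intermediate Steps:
R(v) = -¼ + 1/v (R(v) = 1/v + 1*(-¼) = 1/v - ¼ = -¼ + 1/v)
G(f) = (52 + f)/(-70 + f) (G(f) = (f + 52)/(f - 70) = (52 + f)/(-70 + f))
(-1931 + G(R(-3)))*(141 - 901) = (-1931 + (52 + (¼)*(4 - 1*(-3))/(-3))/(-70 + (¼)*(4 - 1*(-3))/(-3)))*(141 - 901) = (-1931 + (52 + (¼)*(-⅓)*(4 + 3))/(-70 + (¼)*(-⅓)*(4 + 3)))*(-760) = (-1931 + (52 + (¼)*(-⅓)*7)/(-70 + (¼)*(-⅓)*7))*(-760) = (-1931 + (52 - 7/12)/(-70 - 7/12))*(-760) = (-1931 + (617/12)/(-847/12))*(-760) = (-1931 - 12/847*617/12)*(-760) = (-1931 - 617/847)*(-760) = -1636174/847*(-760) = 1243492240/847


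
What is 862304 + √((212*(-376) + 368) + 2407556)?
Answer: 862304 + 2*√582053 ≈ 8.6383e+5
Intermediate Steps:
862304 + √((212*(-376) + 368) + 2407556) = 862304 + √((-79712 + 368) + 2407556) = 862304 + √(-79344 + 2407556) = 862304 + √2328212 = 862304 + 2*√582053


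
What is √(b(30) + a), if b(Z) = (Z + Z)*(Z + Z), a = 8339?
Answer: √11939 ≈ 109.27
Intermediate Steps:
b(Z) = 4*Z² (b(Z) = (2*Z)*(2*Z) = 4*Z²)
√(b(30) + a) = √(4*30² + 8339) = √(4*900 + 8339) = √(3600 + 8339) = √11939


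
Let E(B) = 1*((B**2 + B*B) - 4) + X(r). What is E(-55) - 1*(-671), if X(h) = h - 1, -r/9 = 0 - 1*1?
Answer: 6725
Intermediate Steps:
r = 9 (r = -9*(0 - 1*1) = -9*(0 - 1) = -9*(-1) = 9)
X(h) = -1 + h
E(B) = 4 + 2*B**2 (E(B) = 1*((B**2 + B*B) - 4) + (-1 + 9) = 1*((B**2 + B**2) - 4) + 8 = 1*(2*B**2 - 4) + 8 = 1*(-4 + 2*B**2) + 8 = (-4 + 2*B**2) + 8 = 4 + 2*B**2)
E(-55) - 1*(-671) = (4 + 2*(-55)**2) - 1*(-671) = (4 + 2*3025) + 671 = (4 + 6050) + 671 = 6054 + 671 = 6725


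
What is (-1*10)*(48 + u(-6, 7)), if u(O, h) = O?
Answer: -420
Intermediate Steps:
(-1*10)*(48 + u(-6, 7)) = (-1*10)*(48 - 6) = -10*42 = -420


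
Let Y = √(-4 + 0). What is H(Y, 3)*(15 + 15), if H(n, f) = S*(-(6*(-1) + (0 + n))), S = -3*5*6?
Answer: -16200 + 5400*I ≈ -16200.0 + 5400.0*I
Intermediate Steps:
Y = 2*I (Y = √(-4) = 2*I ≈ 2.0*I)
S = -90 (S = -15*6 = -90)
H(n, f) = -540 + 90*n (H(n, f) = -(-90)*(6*(-1) + (0 + n)) = -(-90)*(-6 + n) = -90*(6 - n) = -540 + 90*n)
H(Y, 3)*(15 + 15) = (-540 + 90*(2*I))*(15 + 15) = (-540 + 180*I)*30 = -16200 + 5400*I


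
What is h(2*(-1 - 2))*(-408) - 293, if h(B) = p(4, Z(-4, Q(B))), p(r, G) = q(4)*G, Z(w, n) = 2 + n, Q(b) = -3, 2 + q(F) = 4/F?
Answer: -701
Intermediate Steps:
q(F) = -2 + 4/F
p(r, G) = -G (p(r, G) = (-2 + 4/4)*G = (-2 + 4*(1/4))*G = (-2 + 1)*G = -G)
h(B) = 1 (h(B) = -(2 - 3) = -1*(-1) = 1)
h(2*(-1 - 2))*(-408) - 293 = 1*(-408) - 293 = -408 - 293 = -701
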